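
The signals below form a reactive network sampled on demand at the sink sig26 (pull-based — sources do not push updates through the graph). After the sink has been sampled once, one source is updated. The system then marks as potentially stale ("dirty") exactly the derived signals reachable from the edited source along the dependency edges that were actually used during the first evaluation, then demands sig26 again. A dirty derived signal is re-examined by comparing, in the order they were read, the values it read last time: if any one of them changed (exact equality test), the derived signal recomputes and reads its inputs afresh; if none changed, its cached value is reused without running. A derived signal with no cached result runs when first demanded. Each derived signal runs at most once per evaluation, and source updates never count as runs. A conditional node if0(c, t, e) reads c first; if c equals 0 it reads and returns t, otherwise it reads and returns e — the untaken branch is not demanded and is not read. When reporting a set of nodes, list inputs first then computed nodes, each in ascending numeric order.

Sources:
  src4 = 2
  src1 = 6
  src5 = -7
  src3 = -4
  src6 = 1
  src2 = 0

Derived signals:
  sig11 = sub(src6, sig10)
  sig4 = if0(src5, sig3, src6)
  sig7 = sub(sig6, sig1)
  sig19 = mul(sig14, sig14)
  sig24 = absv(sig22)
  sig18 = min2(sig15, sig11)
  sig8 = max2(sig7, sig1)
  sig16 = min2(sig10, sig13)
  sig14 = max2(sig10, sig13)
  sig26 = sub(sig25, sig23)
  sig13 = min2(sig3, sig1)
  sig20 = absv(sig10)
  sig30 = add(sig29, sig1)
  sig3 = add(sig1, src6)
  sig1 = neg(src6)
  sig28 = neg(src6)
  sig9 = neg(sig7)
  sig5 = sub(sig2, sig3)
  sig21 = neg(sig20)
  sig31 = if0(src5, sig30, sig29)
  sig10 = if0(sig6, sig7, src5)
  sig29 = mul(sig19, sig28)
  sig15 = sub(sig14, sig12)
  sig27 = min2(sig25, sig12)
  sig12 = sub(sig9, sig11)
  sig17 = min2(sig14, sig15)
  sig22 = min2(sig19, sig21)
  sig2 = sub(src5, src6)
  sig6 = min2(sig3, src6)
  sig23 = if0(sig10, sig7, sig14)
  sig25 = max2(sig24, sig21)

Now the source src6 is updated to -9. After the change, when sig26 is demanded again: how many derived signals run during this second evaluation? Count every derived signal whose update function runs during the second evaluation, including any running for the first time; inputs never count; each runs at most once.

Run set: sig1, sig3, sig6, sig10, sig13, sig14, sig19, sig20, sig21, sig22, sig23, sig24, sig25, sig26 (14 run).
The important point: the flipped condition redirects demand; sig7 is left stale, never re-checked.

Initial pass — values computed on the first demand:
  sig1 = neg(1) = -1
  sig3 = add(-1, 1) = 0
  sig6 = min2(0, 1) = 0
  sig7 = sub(0, -1) = 1
  sig10 = if0(sig6=0 -> then branch sig7) = 1
  sig13 = min2(0, -1) = -1
  sig14 = max2(1, -1) = 1
  sig19 = mul(1, 1) = 1
  sig20 = absv(1) = 1
  sig21 = neg(1) = -1
  sig22 = min2(1, -1) = -1
  sig23 = if0(sig10=1 -> else branch sig14) = 1
  sig24 = absv(-1) = 1
  sig25 = max2(1, -1) = 1
  sig26 = sub(1, 1) = 0

Second demand — change propagation:
  sig1: re-runs because src6 1->-9; new result 9.
  sig3: re-runs because sig1 -1->9; src6 1->-9; new result 0 (unchanged).
  sig6: re-runs because src6 1->-9; new result -9.
  sig7: dirty yet unreached — the second evaluation never asks for it.
  sig10: re-runs because sig6 0->-9; new result -7.
  sig13: re-runs because sig1 -1->9; new result 0.
  sig14: re-runs because sig10 1->-7; sig13 -1->0; new result 0.
  sig19: re-runs because sig14 1->0; sig14 1->0; new result 0.
  sig20: re-runs because sig10 1->-7; new result 7.
  sig21: re-runs because sig20 1->7; new result -7.
  sig22: re-runs because sig19 1->0; sig21 -1->-7; new result -7.
  sig23: re-runs because sig10 1->-7; sig14 1->0; new result 0.
  sig24: re-runs because sig22 -1->-7; new result 7.
  sig25: re-runs because sig24 1->7; sig21 -1->-7; new result 7.
  sig26: re-runs because sig25 1->7; sig23 1->0; new result 7.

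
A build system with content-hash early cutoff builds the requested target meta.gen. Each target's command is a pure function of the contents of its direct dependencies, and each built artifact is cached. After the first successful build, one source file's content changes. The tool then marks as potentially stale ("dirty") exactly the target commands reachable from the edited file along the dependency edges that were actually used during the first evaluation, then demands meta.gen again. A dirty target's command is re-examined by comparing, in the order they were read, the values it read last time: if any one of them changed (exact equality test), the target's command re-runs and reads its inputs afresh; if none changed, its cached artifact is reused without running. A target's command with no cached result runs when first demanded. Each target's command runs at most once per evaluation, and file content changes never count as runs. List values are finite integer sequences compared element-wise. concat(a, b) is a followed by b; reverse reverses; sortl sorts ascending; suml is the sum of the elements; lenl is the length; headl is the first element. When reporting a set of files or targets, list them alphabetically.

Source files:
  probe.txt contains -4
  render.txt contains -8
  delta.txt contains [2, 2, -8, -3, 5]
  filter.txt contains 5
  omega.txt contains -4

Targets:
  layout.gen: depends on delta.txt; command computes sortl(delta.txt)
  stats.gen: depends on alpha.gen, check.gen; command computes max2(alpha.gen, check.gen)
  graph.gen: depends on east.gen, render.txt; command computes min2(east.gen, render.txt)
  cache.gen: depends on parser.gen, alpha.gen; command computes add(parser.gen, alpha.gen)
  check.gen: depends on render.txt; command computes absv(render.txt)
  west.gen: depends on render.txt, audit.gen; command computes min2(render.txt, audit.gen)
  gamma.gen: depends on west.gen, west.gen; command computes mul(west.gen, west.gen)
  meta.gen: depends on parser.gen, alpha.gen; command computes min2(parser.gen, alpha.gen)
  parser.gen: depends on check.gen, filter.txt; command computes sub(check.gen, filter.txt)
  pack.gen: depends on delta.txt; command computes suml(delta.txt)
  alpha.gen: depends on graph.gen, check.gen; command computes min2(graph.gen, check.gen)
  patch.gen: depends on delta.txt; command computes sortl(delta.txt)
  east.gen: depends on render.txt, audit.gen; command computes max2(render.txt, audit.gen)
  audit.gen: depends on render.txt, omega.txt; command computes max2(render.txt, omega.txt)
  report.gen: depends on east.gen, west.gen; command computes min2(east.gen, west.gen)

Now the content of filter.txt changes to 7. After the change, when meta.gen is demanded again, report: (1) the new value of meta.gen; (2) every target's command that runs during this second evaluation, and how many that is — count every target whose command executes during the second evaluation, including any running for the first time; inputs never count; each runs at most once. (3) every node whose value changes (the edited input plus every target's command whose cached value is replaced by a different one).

First evaluation (everything demanded from the output):
  audit.gen = max2(-8, -4) = -4
  check.gen = absv(-8) = 8
  east.gen = max2(-8, -4) = -4
  graph.gen = min2(-4, -8) = -8
  alpha.gen = min2(-8, 8) = -8
  parser.gen = sub(8, 5) = 3
  meta.gen = min2(3, -8) = -8

Propagation after the edit:
  parser.gen: runs — filter.txt 5->7; result 1.
  meta.gen: runs — parser.gen 3->1; result -8 (same value as before).

New value of meta.gen: -8.
Target commands that run: meta.gen, parser.gen — 2 in total.
Values that change: filter.txt, parser.gen.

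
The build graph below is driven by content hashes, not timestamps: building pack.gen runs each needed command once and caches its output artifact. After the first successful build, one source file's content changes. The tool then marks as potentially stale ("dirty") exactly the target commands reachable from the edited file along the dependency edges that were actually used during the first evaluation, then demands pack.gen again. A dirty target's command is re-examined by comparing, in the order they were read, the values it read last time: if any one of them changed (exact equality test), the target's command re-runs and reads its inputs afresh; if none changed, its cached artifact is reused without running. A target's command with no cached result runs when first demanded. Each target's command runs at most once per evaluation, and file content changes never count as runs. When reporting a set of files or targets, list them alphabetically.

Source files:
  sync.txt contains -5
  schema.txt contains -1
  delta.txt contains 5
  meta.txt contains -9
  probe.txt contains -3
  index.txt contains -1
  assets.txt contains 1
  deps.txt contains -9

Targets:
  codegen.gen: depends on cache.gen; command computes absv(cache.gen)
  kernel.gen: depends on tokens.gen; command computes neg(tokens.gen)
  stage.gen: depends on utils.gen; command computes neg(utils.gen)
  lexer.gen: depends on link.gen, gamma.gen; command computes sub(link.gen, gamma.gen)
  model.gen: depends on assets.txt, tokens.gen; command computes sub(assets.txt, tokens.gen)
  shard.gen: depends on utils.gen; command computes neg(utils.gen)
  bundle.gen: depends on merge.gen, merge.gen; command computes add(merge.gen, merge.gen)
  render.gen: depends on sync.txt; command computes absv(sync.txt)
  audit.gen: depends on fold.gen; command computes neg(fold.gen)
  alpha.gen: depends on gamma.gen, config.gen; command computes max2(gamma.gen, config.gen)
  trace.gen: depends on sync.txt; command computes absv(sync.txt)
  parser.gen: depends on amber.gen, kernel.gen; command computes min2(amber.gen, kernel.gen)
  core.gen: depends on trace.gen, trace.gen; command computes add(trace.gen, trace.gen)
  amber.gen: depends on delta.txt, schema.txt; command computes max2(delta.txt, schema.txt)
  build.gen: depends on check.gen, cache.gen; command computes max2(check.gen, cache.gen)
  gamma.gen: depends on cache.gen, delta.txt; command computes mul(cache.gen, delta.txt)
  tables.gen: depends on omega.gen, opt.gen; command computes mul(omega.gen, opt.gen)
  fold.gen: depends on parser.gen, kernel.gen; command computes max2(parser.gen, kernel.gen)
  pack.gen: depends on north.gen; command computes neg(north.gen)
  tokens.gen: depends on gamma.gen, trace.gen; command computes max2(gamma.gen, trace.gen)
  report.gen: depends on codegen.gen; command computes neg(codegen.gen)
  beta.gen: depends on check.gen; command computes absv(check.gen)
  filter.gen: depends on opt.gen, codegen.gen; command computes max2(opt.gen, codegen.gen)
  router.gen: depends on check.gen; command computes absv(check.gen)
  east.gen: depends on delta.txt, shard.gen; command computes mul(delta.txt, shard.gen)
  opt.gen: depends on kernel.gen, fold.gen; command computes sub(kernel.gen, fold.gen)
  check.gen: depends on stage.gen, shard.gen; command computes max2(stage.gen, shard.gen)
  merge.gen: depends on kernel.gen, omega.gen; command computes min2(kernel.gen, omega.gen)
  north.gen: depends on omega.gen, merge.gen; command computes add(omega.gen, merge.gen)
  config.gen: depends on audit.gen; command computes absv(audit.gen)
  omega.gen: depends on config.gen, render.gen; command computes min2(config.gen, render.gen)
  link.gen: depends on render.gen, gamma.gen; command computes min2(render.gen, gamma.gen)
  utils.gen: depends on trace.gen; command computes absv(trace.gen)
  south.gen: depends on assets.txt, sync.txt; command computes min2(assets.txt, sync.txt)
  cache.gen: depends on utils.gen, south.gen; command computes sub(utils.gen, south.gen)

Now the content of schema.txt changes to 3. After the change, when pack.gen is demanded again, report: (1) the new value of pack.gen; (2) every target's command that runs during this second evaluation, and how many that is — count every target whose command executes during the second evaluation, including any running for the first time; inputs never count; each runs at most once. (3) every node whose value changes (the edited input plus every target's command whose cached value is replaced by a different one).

Initial pass — values computed on the first demand:
  amber.gen = max2(5, -1) = 5
  render.gen = absv(-5) = 5
  south.gen = min2(1, -5) = -5
  trace.gen = absv(-5) = 5
  utils.gen = absv(5) = 5
  cache.gen = sub(5, -5) = 10
  gamma.gen = mul(10, 5) = 50
  tokens.gen = max2(50, 5) = 50
  kernel.gen = neg(50) = -50
  parser.gen = min2(5, -50) = -50
  fold.gen = max2(-50, -50) = -50
  audit.gen = neg(-50) = 50
  config.gen = absv(50) = 50
  omega.gen = min2(50, 5) = 5
  merge.gen = min2(-50, 5) = -50
  north.gen = add(5, -50) = -45
  pack.gen = neg(-45) = 45

Second demand — change propagation:
  amber.gen: re-runs because schema.txt -1->3; new result 5 (unchanged).
  parser.gen: re-examined; everything it read last time is the same (amber.gen unchanged, kernel.gen unchanged) — cache -50 kept, no run.
  fold.gen: re-examined; everything it read last time is the same (parser.gen unchanged, kernel.gen unchanged) — cache -50 kept, no run.
  audit.gen: re-examined; everything it read last time is the same (fold.gen unchanged) — cache 50 kept, no run.
  config.gen: re-examined; everything it read last time is the same (audit.gen unchanged) — cache 50 kept, no run.
  omega.gen: re-examined; everything it read last time is the same (config.gen unchanged, render.gen unchanged) — cache 5 kept, no run.
  merge.gen: re-examined; everything it read last time is the same (kernel.gen unchanged, omega.gen unchanged) — cache -50 kept, no run.
  north.gen: re-examined; everything it read last time is the same (omega.gen unchanged, merge.gen unchanged) — cache -45 kept, no run.
  pack.gen: re-examined; everything it read last time is the same (north.gen unchanged) — cache 45 kept, no run.

The important point: amber.gen recomputes to an identical value, and the output ends up unchanged.

pack.gen now evaluates to 45.
Run set: amber.gen (1 run).
Changed values: schema.txt.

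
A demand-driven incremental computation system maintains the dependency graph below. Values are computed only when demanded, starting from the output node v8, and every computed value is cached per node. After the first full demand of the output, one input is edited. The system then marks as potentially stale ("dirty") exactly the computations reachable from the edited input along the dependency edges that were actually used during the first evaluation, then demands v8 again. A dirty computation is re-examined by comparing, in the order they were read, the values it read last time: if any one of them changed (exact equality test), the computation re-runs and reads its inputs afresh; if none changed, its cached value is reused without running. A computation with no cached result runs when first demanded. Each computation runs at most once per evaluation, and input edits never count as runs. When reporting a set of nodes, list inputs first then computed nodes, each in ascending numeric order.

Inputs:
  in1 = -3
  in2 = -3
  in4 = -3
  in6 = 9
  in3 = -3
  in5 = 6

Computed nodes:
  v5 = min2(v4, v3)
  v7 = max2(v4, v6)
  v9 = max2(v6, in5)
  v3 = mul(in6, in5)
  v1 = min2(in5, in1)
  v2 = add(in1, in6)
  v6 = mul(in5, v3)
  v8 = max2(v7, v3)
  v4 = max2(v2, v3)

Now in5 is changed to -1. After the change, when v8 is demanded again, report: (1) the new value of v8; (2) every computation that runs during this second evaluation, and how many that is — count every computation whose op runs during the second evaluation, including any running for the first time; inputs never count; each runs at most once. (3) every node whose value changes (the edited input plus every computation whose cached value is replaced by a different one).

First evaluation (everything demanded from the output):
  v2 = add(-3, 9) = 6
  v3 = mul(9, 6) = 54
  v4 = max2(6, 54) = 54
  v6 = mul(6, 54) = 324
  v7 = max2(54, 324) = 324
  v8 = max2(324, 54) = 324

Propagation after the edit:
  v3: runs — in5 6->-1; result -9.
  v4: runs — v3 54->-9; result 6.
  v6: runs — in5 6->-1; v3 54->-9; result 9.
  v7: runs — v4 54->6; v6 324->9; result 9.
  v8: runs — v7 324->9; v3 54->-9; result 9.

New value of v8: 9.
Computations that run: v3, v4, v6, v7, v8 — 5 in total.
Values that change: in5, v3, v4, v6, v7, v8.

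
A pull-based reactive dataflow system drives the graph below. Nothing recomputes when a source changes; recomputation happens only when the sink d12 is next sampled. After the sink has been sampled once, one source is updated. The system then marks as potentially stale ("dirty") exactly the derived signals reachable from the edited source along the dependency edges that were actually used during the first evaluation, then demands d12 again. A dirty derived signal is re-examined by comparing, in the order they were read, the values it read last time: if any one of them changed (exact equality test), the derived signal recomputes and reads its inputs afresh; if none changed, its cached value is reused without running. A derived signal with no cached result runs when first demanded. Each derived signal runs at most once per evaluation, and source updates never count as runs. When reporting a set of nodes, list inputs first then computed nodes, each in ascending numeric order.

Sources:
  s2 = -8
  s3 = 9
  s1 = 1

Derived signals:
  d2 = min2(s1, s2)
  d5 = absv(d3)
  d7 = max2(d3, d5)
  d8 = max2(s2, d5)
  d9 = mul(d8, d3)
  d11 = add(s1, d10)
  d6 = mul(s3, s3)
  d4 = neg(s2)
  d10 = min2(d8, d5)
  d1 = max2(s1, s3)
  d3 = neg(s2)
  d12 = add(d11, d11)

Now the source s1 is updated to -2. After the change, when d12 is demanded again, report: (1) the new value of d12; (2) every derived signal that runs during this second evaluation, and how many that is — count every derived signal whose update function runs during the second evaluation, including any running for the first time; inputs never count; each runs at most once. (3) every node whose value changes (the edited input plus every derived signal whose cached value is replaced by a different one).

New value of d12: 12.
Derived signals that run: d11, d12 — 2 in total.
Values that change: s1, d11, d12.

First evaluation (everything demanded from the output):
  d3 = neg(-8) = 8
  d5 = absv(8) = 8
  d8 = max2(-8, 8) = 8
  d10 = min2(8, 8) = 8
  d11 = add(1, 8) = 9
  d12 = add(9, 9) = 18

Propagation after the edit:
  d11: runs — s1 1->-2; result 6.
  d12: runs — d11 9->6; d11 9->6; result 12.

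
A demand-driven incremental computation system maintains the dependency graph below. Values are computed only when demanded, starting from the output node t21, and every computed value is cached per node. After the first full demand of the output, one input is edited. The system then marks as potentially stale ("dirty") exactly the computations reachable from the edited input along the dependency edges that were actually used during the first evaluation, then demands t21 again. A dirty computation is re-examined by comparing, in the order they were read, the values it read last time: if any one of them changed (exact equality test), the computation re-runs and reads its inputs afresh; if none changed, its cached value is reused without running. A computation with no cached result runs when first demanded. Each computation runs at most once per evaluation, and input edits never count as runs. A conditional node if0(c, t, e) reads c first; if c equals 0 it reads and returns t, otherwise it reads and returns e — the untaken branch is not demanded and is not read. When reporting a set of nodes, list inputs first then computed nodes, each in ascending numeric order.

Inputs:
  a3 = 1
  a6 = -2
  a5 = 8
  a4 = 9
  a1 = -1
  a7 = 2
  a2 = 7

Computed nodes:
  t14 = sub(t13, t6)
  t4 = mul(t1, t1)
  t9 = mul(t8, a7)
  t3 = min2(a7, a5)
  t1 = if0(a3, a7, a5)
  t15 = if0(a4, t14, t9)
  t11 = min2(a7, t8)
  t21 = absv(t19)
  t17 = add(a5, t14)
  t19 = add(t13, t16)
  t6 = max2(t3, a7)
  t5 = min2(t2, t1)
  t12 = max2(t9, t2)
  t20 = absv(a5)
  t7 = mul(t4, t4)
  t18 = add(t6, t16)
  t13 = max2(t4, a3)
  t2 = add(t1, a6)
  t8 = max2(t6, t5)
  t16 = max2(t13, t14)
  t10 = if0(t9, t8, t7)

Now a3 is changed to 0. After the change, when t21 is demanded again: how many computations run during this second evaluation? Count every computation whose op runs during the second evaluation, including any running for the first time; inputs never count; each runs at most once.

First evaluation (everything demanded from the output):
  t1 = if0(a3=1 -> else branch a5) = 8
  t3 = min2(2, 8) = 2
  t4 = mul(8, 8) = 64
  t6 = max2(2, 2) = 2
  t13 = max2(64, 1) = 64
  t14 = sub(64, 2) = 62
  t16 = max2(64, 62) = 64
  t19 = add(64, 64) = 128
  t21 = absv(128) = 128

Propagation after the edit:
  t1: runs — a3 1->0; result 2.
  t4: runs — t1 8->2; t1 8->2; result 4.
  t13: runs — t4 64->4; a3 1->0; result 4.
  t14: runs — t13 64->4; result 2.
  t16: runs — t13 64->4; t14 62->2; result 4.
  t19: runs — t13 64->4; t16 64->4; result 8.
  t21: runs — t19 128->8; result 8.

Computations that run: t1, t4, t13, t14, t16, t19, t21 — 7 in total.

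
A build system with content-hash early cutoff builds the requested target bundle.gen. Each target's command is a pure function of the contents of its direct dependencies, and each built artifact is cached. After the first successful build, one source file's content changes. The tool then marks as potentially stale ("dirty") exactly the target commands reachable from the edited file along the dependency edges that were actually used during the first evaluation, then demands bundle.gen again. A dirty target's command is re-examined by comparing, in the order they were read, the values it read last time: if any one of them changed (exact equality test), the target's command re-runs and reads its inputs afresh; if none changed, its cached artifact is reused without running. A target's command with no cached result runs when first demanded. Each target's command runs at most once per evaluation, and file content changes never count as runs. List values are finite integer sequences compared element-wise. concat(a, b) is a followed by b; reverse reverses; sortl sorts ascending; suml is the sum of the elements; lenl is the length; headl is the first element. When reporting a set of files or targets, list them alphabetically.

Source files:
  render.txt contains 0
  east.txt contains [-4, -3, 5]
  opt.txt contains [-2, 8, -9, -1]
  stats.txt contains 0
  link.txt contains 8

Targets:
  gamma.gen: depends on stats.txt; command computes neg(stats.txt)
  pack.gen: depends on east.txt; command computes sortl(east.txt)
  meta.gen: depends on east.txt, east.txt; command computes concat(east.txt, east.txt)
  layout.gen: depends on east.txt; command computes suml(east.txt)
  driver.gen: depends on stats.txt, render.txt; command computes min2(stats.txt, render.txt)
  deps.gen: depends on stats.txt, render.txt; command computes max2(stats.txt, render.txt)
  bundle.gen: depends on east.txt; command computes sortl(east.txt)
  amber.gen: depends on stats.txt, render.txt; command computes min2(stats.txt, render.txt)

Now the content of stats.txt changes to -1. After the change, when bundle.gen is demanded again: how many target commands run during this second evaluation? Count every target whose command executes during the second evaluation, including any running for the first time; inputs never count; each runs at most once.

First evaluation (everything demanded from the output):
  bundle.gen = sortl([-4, -3, 5]) = [-4, -3, 5]

Propagation after the edit:
  stats.txt feeds no computation that the output demands — nothing is marked dirty and nothing runs.

Key observation: stats.txt is never demanded by the output, so the edit triggers no recomputation at all.

Target commands that run: none — 0 in total.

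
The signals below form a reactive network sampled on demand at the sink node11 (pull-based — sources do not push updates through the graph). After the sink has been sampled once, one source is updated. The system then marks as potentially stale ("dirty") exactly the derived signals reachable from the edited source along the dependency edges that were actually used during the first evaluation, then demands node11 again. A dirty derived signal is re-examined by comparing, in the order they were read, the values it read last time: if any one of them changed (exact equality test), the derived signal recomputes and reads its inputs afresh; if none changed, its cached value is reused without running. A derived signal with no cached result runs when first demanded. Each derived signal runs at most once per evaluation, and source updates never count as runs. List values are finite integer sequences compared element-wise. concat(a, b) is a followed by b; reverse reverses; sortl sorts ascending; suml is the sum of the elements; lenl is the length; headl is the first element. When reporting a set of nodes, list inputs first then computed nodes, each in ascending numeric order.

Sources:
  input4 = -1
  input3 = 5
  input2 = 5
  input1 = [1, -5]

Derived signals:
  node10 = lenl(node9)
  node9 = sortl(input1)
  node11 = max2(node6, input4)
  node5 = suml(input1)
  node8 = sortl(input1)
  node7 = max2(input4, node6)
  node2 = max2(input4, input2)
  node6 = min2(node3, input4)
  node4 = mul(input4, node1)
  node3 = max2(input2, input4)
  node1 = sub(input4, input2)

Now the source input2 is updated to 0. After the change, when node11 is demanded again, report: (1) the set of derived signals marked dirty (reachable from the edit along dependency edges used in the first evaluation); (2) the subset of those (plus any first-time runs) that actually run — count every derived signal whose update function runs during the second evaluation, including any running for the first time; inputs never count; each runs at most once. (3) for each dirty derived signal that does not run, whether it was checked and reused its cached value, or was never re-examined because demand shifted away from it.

Initial pass — values computed on the first demand:
  node3 = max2(5, -1) = 5
  node6 = min2(5, -1) = -1
  node11 = max2(-1, -1) = -1

Second demand — change propagation:
  node3: re-runs because input2 5->0; new result 0.
  node6: re-runs because node3 5->0; new result -1 (unchanged).
  node11: re-examined; everything it read last time is the same (node6 unchanged, input4 unchanged) — cache -1 kept, no run.

The important point: node6 recomputes to an identical value, and the output ends up unchanged.

Dirty set: node3, node6, node11.
Run set: node3, node6 (2 run).
Re-examined without running (cache reused): node11.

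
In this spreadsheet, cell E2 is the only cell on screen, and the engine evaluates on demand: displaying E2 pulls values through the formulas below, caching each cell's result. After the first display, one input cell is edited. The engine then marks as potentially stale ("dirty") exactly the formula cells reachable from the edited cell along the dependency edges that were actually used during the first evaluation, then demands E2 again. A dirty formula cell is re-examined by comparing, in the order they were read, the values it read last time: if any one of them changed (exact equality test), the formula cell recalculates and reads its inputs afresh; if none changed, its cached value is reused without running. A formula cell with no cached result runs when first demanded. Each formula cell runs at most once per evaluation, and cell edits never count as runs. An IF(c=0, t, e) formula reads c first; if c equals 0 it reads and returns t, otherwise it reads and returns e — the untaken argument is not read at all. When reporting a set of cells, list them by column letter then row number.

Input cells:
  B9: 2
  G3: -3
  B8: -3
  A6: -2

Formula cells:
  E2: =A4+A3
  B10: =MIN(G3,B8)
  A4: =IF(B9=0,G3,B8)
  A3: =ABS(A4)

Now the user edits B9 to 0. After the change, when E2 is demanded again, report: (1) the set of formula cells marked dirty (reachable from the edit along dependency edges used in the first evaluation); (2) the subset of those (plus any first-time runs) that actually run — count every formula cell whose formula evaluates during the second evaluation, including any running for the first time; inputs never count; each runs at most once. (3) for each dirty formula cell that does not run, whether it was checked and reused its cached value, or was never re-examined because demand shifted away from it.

Dirty set: A3, A4, E2.
Run set: A4 (1 run).
Re-examined without running (cache reused): A3, E2.
The important point: A4 recomputes to an identical value, and the output ends up unchanged.

Initial pass — values computed on the first demand:
  A4 = IF(B9=0: B9=2 -> else branch B8) = -3
  A3 = ABS(-3) = 3
  E2 = -3 + 3 = 0

Second demand — change propagation:
  A4: re-runs because B9 2->0; new result -3 (unchanged).
  A3: re-examined; everything it read last time is the same (A4 unchanged) — cache 3 kept, no run.
  E2: re-examined; everything it read last time is the same (A4 unchanged, A3 unchanged) — cache 0 kept, no run.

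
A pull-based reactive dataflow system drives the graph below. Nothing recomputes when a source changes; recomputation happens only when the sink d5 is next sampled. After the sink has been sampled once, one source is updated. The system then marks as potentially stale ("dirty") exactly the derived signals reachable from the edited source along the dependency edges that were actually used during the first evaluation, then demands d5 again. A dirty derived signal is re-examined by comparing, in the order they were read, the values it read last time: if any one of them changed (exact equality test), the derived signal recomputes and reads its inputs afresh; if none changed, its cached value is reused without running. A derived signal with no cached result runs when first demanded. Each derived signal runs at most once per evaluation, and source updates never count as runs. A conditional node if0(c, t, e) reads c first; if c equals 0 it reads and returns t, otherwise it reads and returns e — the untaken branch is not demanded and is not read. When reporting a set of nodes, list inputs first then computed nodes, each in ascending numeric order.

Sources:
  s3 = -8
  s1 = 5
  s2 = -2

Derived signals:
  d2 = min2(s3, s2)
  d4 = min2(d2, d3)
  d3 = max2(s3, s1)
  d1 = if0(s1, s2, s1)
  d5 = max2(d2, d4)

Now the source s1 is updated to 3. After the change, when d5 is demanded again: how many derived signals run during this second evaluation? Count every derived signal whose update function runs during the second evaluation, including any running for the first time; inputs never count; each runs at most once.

Derived signals that run: d3, d4 — 2 in total.
Key observation: the change is absorbed at d4 — it re-runs but produces the same value, and the output's value is unchanged.

First evaluation (everything demanded from the output):
  d2 = min2(-8, -2) = -8
  d3 = max2(-8, 5) = 5
  d4 = min2(-8, 5) = -8
  d5 = max2(-8, -8) = -8

Propagation after the edit:
  d3: runs — s1 5->3; result 3.
  d4: runs — d3 5->3; result -8 (same value as before).
  d5: checked — values it read are unchanged (d2 unchanged, d4 unchanged); reused cached -8 without running.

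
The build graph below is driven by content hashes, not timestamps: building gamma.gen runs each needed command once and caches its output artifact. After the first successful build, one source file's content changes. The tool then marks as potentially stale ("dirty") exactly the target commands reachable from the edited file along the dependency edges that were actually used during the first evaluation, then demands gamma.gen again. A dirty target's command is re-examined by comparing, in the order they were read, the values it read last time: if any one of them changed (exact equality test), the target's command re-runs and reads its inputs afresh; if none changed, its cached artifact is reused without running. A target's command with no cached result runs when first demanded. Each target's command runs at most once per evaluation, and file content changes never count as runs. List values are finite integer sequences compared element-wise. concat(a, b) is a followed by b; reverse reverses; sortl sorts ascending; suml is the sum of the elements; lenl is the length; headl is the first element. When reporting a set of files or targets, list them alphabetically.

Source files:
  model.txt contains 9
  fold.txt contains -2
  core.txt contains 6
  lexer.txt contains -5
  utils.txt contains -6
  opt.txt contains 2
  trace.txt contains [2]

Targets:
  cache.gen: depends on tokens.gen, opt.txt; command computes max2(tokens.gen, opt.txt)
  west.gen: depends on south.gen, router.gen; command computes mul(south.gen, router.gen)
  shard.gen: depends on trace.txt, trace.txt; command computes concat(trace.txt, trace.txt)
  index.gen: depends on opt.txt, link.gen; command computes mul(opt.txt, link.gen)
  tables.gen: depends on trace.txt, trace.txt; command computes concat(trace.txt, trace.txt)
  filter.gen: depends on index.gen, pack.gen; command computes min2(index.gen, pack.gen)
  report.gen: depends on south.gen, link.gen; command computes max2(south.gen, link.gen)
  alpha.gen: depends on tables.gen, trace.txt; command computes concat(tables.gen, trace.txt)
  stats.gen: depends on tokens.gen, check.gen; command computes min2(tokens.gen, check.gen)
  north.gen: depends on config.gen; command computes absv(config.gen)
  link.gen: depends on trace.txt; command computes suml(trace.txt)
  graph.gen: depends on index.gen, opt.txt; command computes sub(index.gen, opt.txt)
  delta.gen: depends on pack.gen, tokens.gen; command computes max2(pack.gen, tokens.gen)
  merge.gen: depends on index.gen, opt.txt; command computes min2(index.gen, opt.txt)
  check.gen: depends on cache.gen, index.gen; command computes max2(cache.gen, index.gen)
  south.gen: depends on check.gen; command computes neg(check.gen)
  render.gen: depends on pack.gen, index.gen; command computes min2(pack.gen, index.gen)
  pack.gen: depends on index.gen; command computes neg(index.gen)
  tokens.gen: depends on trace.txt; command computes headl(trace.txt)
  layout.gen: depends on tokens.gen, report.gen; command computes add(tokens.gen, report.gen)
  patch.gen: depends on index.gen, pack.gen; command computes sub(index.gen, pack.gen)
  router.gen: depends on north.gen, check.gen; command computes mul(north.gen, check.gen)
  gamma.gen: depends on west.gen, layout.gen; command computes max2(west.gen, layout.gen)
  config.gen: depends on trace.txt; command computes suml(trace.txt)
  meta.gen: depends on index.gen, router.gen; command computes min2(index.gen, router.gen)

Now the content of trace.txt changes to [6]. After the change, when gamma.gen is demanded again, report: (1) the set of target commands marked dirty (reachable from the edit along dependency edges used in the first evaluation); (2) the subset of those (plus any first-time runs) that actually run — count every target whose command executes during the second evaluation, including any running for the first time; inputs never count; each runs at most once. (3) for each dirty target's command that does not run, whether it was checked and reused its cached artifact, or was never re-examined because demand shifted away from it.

Initial pass — values computed on the first demand:
  config.gen = suml([2]) = 2
  link.gen = suml([2]) = 2
  index.gen = mul(2, 2) = 4
  north.gen = absv(2) = 2
  tokens.gen = headl([2]) = 2
  cache.gen = max2(2, 2) = 2
  check.gen = max2(2, 4) = 4
  router.gen = mul(2, 4) = 8
  south.gen = neg(4) = -4
  report.gen = max2(-4, 2) = 2
  layout.gen = add(2, 2) = 4
  west.gen = mul(-4, 8) = -32
  gamma.gen = max2(-32, 4) = 4

Second demand — change propagation:
  config.gen: re-runs because trace.txt [2]->[6]; new result 6.
  link.gen: re-runs because trace.txt [2]->[6]; new result 6.
  index.gen: re-runs because link.gen 2->6; new result 12.
  north.gen: re-runs because config.gen 2->6; new result 6.
  tokens.gen: re-runs because trace.txt [2]->[6]; new result 6.
  cache.gen: re-runs because tokens.gen 2->6; new result 6.
  check.gen: re-runs because cache.gen 2->6; index.gen 4->12; new result 12.
  router.gen: re-runs because north.gen 2->6; check.gen 4->12; new result 72.
  south.gen: re-runs because check.gen 4->12; new result -12.
  report.gen: re-runs because south.gen -4->-12; link.gen 2->6; new result 6.
  layout.gen: re-runs because tokens.gen 2->6; report.gen 2->6; new result 12.
  west.gen: re-runs because south.gen -4->-12; router.gen 8->72; new result -864.
  gamma.gen: re-runs because west.gen -32->-864; layout.gen 4->12; new result 12.

Dirty set: cache.gen, check.gen, config.gen, gamma.gen, index.gen, layout.gen, link.gen, north.gen, report.gen, router.gen, south.gen, tokens.gen, west.gen.
Run set: cache.gen, check.gen, config.gen, gamma.gen, index.gen, layout.gen, link.gen, north.gen, report.gen, router.gen, south.gen, tokens.gen, west.gen (13 run).
All dirty target commands ended up running.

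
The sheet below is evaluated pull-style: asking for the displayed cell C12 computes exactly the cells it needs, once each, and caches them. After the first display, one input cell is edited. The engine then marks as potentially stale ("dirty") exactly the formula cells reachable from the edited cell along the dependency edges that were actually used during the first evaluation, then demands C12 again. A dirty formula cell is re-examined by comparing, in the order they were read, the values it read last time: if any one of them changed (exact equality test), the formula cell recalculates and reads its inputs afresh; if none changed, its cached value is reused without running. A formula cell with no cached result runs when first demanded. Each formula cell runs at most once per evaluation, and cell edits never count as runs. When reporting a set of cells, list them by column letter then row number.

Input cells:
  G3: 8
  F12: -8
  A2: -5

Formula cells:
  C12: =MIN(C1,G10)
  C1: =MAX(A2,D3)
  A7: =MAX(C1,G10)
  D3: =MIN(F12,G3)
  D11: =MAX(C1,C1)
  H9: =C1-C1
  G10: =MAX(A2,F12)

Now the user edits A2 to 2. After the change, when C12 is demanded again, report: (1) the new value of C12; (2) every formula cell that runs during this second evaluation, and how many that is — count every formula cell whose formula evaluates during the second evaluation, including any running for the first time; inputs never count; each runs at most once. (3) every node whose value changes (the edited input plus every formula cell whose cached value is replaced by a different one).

Demanding C12 again yields 2.
3 formula cells run: C1, C12, G10.
The nodes whose values change: A2, C1, C12, G10.

First demand of the output computes:
  D3 = MIN(-8, 8) = -8
  C1 = MAX(-5, -8) = -5
  G10 = MAX(-5, -8) = -5
  C12 = MIN(-5, -5) = -5

After the edit, cleaning proceeds:
  C1: a read changed (A2 -5->2) — executes, giving 2.
  G10: a read changed (A2 -5->2) — executes, giving 2.
  C12: a read changed (C1 -5->2; G10 -5->2) — executes, giving 2.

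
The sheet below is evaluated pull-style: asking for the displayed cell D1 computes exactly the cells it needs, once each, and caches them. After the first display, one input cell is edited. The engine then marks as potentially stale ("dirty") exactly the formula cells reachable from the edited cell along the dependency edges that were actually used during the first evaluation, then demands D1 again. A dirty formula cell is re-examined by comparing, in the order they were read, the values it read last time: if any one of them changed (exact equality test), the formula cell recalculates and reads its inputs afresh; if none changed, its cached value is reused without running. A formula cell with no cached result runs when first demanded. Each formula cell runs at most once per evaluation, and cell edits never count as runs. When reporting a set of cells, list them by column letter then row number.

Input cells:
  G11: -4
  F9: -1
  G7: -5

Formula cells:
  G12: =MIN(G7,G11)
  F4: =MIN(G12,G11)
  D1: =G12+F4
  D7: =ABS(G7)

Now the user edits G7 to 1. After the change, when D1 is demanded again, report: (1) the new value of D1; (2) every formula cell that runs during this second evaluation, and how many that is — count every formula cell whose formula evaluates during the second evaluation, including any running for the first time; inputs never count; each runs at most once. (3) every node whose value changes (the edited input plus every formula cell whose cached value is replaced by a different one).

First demand of the output computes:
  G12 = MIN(-5, -4) = -5
  F4 = MIN(-5, -4) = -5
  D1 = -5 + -5 = -10

After the edit, cleaning proceeds:
  G12: a read changed (G7 -5->1) — executes, giving -4.
  F4: a read changed (G12 -5->-4) — executes, giving -4.
  D1: a read changed (G12 -5->-4; F4 -5->-4) — executes, giving -8.

Demanding D1 again yields -8.
3 formula cells run: D1, F4, G12.
The nodes whose values change: D1, F4, G7, G12.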